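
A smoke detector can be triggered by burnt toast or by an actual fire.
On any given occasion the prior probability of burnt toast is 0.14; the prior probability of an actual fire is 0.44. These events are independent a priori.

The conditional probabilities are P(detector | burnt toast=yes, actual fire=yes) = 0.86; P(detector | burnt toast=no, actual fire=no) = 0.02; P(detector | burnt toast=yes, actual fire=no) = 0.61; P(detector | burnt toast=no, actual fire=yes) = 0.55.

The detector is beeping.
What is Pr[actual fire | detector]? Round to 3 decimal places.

P(detector) = 0.02·0.86·0.56 + 0.55·0.86·0.44 + 0.61·0.14·0.56 + 0.86·0.14·0.44 = 0.009632 + 0.208120 + 0.047824 + 0.052976 = 0.318552
Of this, 0.261096 comes from 0.208120 + 0.052976 (the actual fire=true cases).
Hence the posterior is 0.261096/0.318552 ≈ 0.820.

Pr[actual fire | detector] ≈ 0.820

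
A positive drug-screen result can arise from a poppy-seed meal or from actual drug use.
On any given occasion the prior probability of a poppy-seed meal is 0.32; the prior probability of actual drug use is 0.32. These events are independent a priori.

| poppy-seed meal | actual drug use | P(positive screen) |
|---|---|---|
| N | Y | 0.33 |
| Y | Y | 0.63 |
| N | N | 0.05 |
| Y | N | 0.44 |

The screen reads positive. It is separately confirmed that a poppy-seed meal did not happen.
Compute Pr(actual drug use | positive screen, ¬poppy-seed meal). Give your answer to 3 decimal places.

P(positive screen | ¬poppy-seed meal) = 0.05*0.68 + 0.33*0.32 = 0.034000 + 0.105600 = 0.139600
Of this, 0.105600 comes from 0.33*0.32 (the actual drug use=true cases).
P(actual drug use | positive screen, ¬poppy-seed meal) = 0.105600 / 0.139600 ≈ 0.756

Pr(actual drug use | positive screen, ¬poppy-seed meal) ≈ 0.756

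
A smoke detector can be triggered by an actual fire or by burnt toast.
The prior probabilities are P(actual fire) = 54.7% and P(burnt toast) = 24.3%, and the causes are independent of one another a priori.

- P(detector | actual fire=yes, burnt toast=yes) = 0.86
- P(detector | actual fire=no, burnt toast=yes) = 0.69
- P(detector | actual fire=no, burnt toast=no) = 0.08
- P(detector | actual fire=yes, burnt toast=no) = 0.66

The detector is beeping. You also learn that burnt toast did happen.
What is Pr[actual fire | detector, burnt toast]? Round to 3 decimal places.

Pr[actual fire | detector, burnt toast] ≈ 0.601

P(detector | burnt toast) = 0.69×0.453 + 0.86×0.547 = 0.312570 + 0.470420 = 0.782990
The actual fire-present share is 0.86×0.547 = 0.470420.
So P(actual fire | detector, burnt toast) = 0.470420/0.782990 ≈ 0.601.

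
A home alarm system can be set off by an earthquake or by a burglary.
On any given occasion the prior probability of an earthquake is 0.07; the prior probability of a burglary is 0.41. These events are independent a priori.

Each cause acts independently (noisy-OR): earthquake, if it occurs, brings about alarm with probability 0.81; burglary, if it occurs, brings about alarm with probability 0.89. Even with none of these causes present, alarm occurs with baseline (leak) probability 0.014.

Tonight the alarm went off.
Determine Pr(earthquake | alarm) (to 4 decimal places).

Under noisy-OR, P(alarm | causes) = 1 − (1−0.014)·∏(1−qᵢ) over the active causes.
P(alarm) = 0.014·0.93·0.59 + 0.89154·0.93·0.41 + 0.81266·0.07·0.59 + 0.979393·0.07·0.41 = 0.007682 + 0.339944 + 0.033563 + 0.028109 = 0.409298
Restricting to configurations with earthquake present: 0.033563 + 0.028109 = 0.061672.
So P(earthquake | alarm) = 0.061672/0.409298 ≈ 0.1507.

Pr(earthquake | alarm) ≈ 0.1507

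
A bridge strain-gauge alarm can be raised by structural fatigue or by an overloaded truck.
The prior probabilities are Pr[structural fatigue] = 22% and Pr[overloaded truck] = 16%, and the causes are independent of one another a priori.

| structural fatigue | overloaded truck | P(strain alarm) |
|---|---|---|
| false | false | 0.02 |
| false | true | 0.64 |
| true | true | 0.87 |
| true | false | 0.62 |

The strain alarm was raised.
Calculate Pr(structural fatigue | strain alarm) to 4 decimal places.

Sum P(strain alarm|·) weighted by the priors over the 4 (structural fatigue, overloaded truck) configurations:
  P(strain alarm) = 0.02×0.78×0.84 + 0.64×0.78×0.16 + 0.62×0.22×0.84 + 0.87×0.22×0.16
        = 0.013104 + 0.079872 + 0.114576 + 0.030624 = 0.238176
The terms with structural fatigue present sum to 0.145200, so
  P(structural fatigue | strain alarm) = 0.145200 / 0.238176 ≈ 0.6096

Pr(structural fatigue | strain alarm) ≈ 0.6096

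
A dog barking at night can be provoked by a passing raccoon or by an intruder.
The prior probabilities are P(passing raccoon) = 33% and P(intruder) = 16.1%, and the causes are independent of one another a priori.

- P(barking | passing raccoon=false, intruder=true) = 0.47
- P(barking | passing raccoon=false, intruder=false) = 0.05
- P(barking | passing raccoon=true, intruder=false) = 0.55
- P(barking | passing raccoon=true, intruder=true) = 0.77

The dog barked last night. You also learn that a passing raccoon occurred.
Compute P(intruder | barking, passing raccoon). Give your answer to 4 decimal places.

P(intruder | barking, passing raccoon) ≈ 0.2118

Enumerate both values of intruder and weight by the priors:
  P(barking | passing raccoon) = 0.55·0.839 + 0.77·0.161
        = 0.461450 + 0.123970 = 0.585420
The terms with intruder present sum to 0.123970, so
  P(intruder | barking, passing raccoon) = 0.123970 / 0.585420 ≈ 0.2118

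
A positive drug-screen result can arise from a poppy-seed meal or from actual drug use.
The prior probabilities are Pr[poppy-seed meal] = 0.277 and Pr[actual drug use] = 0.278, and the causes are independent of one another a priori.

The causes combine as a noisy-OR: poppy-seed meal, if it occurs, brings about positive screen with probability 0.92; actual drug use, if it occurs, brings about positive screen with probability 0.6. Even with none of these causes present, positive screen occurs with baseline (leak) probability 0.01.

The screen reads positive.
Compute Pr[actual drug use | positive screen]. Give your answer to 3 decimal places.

Under noisy-OR, P(positive screen | causes) = 1 − (1−0.01)·∏(1−qᵢ) over the active causes.
For the numerator, keep only actual drug use=true terms: 0.121400 + 0.074566 = 0.195966
Normalizer over all consistent configurations: 0.01·0.723·0.722 + 0.604·0.723·0.278 + 0.9208·0.277·0.722 + 0.96832·0.277·0.278 = 0.385340
P(actual drug use | positive screen) = 0.195966/0.385340 ≈ 0.509

Pr[actual drug use | positive screen] ≈ 0.509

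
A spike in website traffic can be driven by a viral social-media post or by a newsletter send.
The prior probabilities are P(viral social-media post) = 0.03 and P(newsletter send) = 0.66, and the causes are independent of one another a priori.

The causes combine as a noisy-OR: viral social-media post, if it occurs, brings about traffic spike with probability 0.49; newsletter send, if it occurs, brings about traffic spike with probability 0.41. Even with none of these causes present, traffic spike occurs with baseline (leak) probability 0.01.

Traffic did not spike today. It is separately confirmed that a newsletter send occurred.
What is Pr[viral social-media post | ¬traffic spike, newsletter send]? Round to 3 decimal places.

Pr[viral social-media post | ¬traffic spike, newsletter send] ≈ 0.016

Under noisy-OR, P(traffic spike | causes) = 1 − (1−0.01)·∏(1−qᵢ) over the active causes.
P(¬traffic spike | newsletter send) = 0.5841·0.97 + 0.297891·0.03 = 0.566577 + 0.008937 = 0.575514
The viral social-media post-present share is 0.297891·0.03 = 0.008937.
So P(viral social-media post | ¬traffic spike, newsletter send) = 0.008937/0.575514 ≈ 0.016.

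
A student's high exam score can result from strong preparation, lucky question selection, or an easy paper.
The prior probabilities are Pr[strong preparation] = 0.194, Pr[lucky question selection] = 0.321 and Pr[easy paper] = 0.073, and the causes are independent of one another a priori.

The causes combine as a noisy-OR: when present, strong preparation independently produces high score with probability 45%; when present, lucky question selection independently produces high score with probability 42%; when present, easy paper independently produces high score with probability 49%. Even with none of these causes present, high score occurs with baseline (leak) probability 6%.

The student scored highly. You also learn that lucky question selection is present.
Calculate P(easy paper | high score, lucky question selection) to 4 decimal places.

Under noisy-OR, P(high score | causes) = 1 − (1−0.06)·∏(1−qᵢ) over the active causes.
For the numerator, keep only easy paper=true terms: 0.042478 + 0.011996 = 0.054474
The normalizing constant is 0.4548*0.806*0.927 + 0.721948*0.806*0.073 + 0.70014*0.194*0.927 + 0.847071*0.194*0.073 = 0.520195
P(easy paper | high score, lucky question selection) = 0.054474/0.520195 ≈ 0.1047

P(easy paper | high score, lucky question selection) ≈ 0.1047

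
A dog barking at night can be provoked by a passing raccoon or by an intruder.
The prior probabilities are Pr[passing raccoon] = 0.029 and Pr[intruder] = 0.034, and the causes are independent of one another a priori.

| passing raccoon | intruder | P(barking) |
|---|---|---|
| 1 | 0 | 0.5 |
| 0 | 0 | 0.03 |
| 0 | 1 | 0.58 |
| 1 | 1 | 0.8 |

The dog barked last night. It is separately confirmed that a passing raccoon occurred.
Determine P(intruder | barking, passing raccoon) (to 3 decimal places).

P(intruder | barking, passing raccoon) ≈ 0.053

P(barking | passing raccoon) = 0.5*0.966 + 0.8*0.034 = 0.483000 + 0.027200 = 0.510200
Restricting to configurations with intruder present: 0.8*0.034 = 0.027200.
P(intruder | barking, passing raccoon) = 0.027200 / 0.510200 ≈ 0.053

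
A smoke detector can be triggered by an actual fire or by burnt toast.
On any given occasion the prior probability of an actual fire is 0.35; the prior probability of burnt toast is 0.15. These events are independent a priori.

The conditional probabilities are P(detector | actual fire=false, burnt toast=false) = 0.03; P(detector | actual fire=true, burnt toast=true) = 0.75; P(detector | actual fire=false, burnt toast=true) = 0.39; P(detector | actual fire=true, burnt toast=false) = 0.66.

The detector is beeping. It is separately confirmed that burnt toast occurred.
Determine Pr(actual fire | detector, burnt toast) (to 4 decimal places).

Weight on actual fire=true, given the evidence: 0.75*0.35 = 0.262500
The normalizing constant is 0.39*0.65 + 0.75*0.35 = 0.516000
P(actual fire | detector, burnt toast) = 0.262500/0.516000 ≈ 0.5087

Pr(actual fire | detector, burnt toast) ≈ 0.5087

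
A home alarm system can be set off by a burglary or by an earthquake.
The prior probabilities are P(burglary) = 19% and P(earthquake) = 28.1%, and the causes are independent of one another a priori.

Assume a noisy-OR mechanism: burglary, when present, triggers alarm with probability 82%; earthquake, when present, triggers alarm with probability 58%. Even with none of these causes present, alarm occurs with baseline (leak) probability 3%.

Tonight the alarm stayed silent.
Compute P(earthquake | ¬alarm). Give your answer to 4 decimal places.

P(earthquake | ¬alarm) ≈ 0.1410

Under noisy-OR, P(alarm | causes) = 1 − (1−0.03)·∏(1−qᵢ) over the active causes.
P(¬alarm) = 0.97·0.81·0.719 + 0.4074·0.81·0.281 + 0.1746·0.19·0.719 + 0.073332·0.19·0.281 = 0.564918 + 0.092728 + 0.023852 + 0.003915 = 0.685413
Restricting to configurations with earthquake present: 0.092728 + 0.003915 = 0.096643.
P(earthquake | ¬alarm) = 0.096643 / 0.685413 ≈ 0.1410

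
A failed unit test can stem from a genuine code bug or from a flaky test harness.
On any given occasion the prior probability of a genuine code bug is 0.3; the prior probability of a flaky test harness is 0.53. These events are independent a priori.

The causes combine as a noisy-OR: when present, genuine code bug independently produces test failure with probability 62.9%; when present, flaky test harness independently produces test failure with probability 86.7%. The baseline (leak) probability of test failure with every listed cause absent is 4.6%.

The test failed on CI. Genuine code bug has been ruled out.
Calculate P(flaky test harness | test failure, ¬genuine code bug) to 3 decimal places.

P(flaky test harness | test failure, ¬genuine code bug) ≈ 0.955

Under noisy-OR, P(test failure | causes) = 1 − (1−0.046)·∏(1−qᵢ) over the active causes.
Numerator (weight on configurations with flaky test harness): 0.873118*0.53 = 0.462753
The normalizing constant is 0.046*0.47 + 0.873118*0.53 = 0.484373
P(flaky test harness | test failure, ¬genuine code bug) = 0.462753/0.484373 ≈ 0.955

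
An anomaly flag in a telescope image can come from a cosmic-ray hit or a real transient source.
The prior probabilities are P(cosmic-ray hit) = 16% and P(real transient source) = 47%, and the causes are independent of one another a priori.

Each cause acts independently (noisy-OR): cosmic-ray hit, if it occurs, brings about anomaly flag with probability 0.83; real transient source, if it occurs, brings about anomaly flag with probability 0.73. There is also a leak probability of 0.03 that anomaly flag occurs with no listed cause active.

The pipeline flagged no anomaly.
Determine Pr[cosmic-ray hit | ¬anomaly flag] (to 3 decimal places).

Under noisy-OR, P(anomaly flag | causes) = 1 − (1−0.03)·∏(1−qᵢ) over the active causes.
P(¬anomaly flag) = 0.97*0.84*0.53 + 0.2619*0.84*0.47 + 0.1649*0.16*0.53 + 0.044523*0.16*0.47 = 0.431844 + 0.103398 + 0.013984 + 0.003348 = 0.552574
Restricting to configurations with cosmic-ray hit present: 0.013984 + 0.003348 = 0.017332.
P(cosmic-ray hit | ¬anomaly flag) = 0.017332 / 0.552574 ≈ 0.031

Pr[cosmic-ray hit | ¬anomaly flag] ≈ 0.031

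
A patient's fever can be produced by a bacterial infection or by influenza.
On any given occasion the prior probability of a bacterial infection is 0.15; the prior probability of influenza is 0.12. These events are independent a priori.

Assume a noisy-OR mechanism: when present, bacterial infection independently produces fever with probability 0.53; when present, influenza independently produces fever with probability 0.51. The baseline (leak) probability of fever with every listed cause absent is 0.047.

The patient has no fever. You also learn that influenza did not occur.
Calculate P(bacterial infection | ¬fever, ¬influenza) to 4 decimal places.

P(bacterial infection | ¬fever, ¬influenza) ≈ 0.0766

Under noisy-OR, P(fever | causes) = 1 − (1−0.047)·∏(1−qᵢ) over the active causes.
Sum P(¬fever|·) weighted by the priors over both values of bacterial infection:
  P(¬fever | ¬influenza) = 0.953×0.85 + 0.44791×0.15
        = 0.810050 + 0.067186 = 0.877236
Configurations with bacterial infection contribute 0.067186, so
  P(bacterial infection | ¬fever, ¬influenza) = 0.067186 / 0.877236 ≈ 0.0766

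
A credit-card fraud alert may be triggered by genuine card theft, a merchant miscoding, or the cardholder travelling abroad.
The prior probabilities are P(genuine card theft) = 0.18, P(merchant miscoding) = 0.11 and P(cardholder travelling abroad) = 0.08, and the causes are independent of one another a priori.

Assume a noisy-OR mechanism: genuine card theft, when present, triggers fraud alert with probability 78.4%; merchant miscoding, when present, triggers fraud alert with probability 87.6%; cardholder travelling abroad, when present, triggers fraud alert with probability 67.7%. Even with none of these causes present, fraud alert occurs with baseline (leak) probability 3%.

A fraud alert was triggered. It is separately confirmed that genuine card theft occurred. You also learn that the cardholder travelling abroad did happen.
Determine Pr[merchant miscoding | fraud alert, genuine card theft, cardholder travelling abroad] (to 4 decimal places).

Under noisy-OR, P(fraud alert | causes) = 1 − (1−0.03)·∏(1−qᵢ) over the active causes.
Weight on merchant miscoding=true, given the evidence: 0.991608·0.11 = 0.109077
Denominator P(fraud alert | genuine card theft, cardholder travelling abroad): 0.932325·0.89 + 0.991608·0.11 = 0.938846
Posterior = 0.109077 / 0.938846 ≈ 0.1162

Pr[merchant miscoding | fraud alert, genuine card theft, cardholder travelling abroad] ≈ 0.1162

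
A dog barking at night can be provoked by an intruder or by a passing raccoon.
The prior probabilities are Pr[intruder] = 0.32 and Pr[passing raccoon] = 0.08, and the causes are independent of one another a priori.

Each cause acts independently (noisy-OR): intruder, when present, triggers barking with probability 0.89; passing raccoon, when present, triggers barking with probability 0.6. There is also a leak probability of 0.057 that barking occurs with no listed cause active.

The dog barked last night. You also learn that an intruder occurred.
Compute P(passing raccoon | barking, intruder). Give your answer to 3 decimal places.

Under noisy-OR, P(barking | causes) = 1 − (1−0.057)·∏(1−qᵢ) over the active causes.
P(barking | intruder) = 0.89627×0.92 + 0.958508×0.08 = 0.824568 + 0.076681 = 0.901249
Of this, 0.076681 comes from 0.958508×0.08 (the passing raccoon=true cases).
Hence the posterior is 0.076681/0.901249 ≈ 0.085.

P(passing raccoon | barking, intruder) ≈ 0.085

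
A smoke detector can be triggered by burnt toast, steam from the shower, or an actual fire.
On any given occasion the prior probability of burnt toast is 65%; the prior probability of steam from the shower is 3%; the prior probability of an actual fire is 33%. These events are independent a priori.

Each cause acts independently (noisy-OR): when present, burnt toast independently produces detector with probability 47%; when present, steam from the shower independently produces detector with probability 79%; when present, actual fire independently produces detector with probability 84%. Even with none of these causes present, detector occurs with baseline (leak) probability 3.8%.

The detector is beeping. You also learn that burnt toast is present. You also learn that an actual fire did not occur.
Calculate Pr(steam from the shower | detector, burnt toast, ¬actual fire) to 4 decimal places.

Pr(steam from the shower | detector, burnt toast, ¬actual fire) ≈ 0.0533

Under noisy-OR, P(detector | causes) = 1 − (1−0.038)·∏(1−qᵢ) over the active causes.
Enumerate both values of steam from the shower and weight by the priors:
  P(detector | burnt toast, ¬actual fire) = 0.49014·0.97 + 0.892929·0.03
        = 0.475436 + 0.026788 = 0.502224
Configurations with steam from the shower contribute 0.026788, so
  P(steam from the shower | detector, burnt toast, ¬actual fire) = 0.026788 / 0.502224 ≈ 0.0533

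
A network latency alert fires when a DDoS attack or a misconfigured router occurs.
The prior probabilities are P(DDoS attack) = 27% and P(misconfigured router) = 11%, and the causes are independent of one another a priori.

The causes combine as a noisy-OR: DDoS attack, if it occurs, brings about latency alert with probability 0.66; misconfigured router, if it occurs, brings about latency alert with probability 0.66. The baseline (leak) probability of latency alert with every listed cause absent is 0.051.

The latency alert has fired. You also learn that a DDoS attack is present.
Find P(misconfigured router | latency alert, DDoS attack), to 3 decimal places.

P(misconfigured router | latency alert, DDoS attack) ≈ 0.140

Under noisy-OR, P(latency alert | causes) = 1 − (1−0.051)·∏(1−qᵢ) over the active causes.
For the numerator, keep only misconfigured router=true terms: 0.890296×0.11 = 0.097933
Normalizer over all consistent configurations: 0.67734×0.89 + 0.890296×0.11 = 0.700766
P(misconfigured router | latency alert, DDoS attack) = 0.097933/0.700766 ≈ 0.140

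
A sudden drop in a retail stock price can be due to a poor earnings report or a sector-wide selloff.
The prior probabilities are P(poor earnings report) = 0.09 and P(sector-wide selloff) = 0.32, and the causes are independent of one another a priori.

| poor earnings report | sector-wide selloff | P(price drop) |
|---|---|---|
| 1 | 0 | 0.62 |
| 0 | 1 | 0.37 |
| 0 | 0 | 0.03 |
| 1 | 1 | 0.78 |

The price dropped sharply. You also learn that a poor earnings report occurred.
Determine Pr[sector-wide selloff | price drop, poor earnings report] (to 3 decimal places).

Pr[sector-wide selloff | price drop, poor earnings report] ≈ 0.372

P(price drop | poor earnings report) = 0.62*0.68 + 0.78*0.32 = 0.421600 + 0.249600 = 0.671200
Restricting to configurations with sector-wide selloff present: 0.78*0.32 = 0.249600.
Hence the posterior is 0.249600/0.671200 ≈ 0.372.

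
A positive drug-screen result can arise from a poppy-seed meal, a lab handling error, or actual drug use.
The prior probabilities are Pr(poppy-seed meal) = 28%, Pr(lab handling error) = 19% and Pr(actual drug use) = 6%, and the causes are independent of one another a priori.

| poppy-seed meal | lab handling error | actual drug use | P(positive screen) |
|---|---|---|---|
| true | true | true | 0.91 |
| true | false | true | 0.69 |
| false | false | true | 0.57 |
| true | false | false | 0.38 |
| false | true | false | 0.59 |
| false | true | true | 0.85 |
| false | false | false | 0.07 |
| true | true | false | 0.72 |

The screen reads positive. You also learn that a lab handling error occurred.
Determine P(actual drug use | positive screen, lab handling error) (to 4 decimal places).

By total probability over the 4 (poppy-seed meal, actual drug use) configurations:
  P(positive screen | lab handling error) = 0.59*0.72*0.94 + 0.85*0.72*0.06 + 0.72*0.28*0.94 + 0.91*0.28*0.06
        = 0.399312 + 0.036720 + 0.189504 + 0.015288 = 0.640824
Keeping only the actual drug use-present terms gives 0.052008, so
  P(actual drug use | positive screen, lab handling error) = 0.052008 / 0.640824 ≈ 0.0812

P(actual drug use | positive screen, lab handling error) ≈ 0.0812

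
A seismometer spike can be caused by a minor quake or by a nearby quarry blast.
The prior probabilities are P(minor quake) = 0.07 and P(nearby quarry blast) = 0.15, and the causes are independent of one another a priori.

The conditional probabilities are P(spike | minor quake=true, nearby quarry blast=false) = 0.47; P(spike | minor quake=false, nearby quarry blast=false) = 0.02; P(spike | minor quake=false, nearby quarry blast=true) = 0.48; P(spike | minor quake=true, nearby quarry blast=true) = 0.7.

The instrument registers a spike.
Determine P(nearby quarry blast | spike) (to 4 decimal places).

P(nearby quarry blast | spike) ≈ 0.6293

P(spike) = 0.02·0.93·0.85 + 0.48·0.93·0.15 + 0.47·0.07·0.85 + 0.7·0.07·0.15 = 0.015810 + 0.066960 + 0.027965 + 0.007350 = 0.118085
Of this, 0.074310 comes from 0.066960 + 0.007350 (the nearby quarry blast=true cases).
P(nearby quarry blast | spike) = 0.074310 / 0.118085 ≈ 0.6293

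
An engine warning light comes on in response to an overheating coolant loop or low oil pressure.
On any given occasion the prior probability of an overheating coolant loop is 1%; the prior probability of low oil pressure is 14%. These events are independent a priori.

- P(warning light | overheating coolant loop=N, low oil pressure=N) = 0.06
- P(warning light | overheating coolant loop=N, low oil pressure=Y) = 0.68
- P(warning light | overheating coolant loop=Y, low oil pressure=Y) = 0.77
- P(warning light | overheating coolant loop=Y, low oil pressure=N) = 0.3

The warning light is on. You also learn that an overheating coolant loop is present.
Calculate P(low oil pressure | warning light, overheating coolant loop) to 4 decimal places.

P(low oil pressure | warning light, overheating coolant loop) ≈ 0.2947

By total probability over both values of low oil pressure:
  P(warning light | overheating coolant loop) = 0.3×0.86 + 0.77×0.14
        = 0.258000 + 0.107800 = 0.365800
Configurations with low oil pressure contribute 0.107800, so
  P(low oil pressure | warning light, overheating coolant loop) = 0.107800 / 0.365800 ≈ 0.2947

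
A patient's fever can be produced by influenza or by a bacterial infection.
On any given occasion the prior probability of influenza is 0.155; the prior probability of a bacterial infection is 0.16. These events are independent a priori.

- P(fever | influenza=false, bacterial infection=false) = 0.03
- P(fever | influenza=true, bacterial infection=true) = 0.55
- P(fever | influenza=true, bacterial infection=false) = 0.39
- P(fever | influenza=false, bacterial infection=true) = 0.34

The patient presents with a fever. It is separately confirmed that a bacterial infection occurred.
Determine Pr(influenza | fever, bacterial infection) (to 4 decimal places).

Pr(influenza | fever, bacterial infection) ≈ 0.2288

Weight on influenza=true, given the evidence: 0.55×0.155 = 0.085250
The normalizing constant is 0.34×0.845 + 0.55×0.155 = 0.372550
Posterior = 0.085250 / 0.372550 ≈ 0.2288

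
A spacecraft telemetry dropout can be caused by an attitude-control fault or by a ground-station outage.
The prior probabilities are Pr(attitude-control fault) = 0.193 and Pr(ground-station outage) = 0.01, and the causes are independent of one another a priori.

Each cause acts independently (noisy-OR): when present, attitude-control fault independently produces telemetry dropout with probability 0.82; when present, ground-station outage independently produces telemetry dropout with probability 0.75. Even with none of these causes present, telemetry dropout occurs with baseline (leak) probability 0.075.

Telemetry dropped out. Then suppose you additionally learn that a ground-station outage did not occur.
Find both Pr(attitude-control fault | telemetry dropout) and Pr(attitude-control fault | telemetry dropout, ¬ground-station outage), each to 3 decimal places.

Pr(attitude-control fault | telemetry dropout) ≈ 0.709; Pr(attitude-control fault | telemetry dropout, ¬ground-station outage) ≈ 0.727

Under noisy-OR, P(telemetry dropout | causes) = 1 − (1−0.075)·∏(1−qᵢ) over the active causes.
P(telemetry dropout) = 0.075·0.807·0.99 + 0.76875·0.807·0.01 + 0.8335·0.193·0.99 + 0.958375·0.193·0.01 = 0.059920 + 0.006204 + 0.159257 + 0.001850 = 0.227231
The attitude-control fault-present share is 0.159257 + 0.001850 = 0.161107.
Hence the posterior is 0.161107/0.227231 ≈ 0.709.

Now condition on the additional information:
Numerator (weight on configurations with attitude-control fault): 0.8335*0.193 = 0.160865
Denominator P(telemetry dropout | ¬ground-station outage): 0.075*0.807 + 0.8335*0.193 = 0.221390
P(attitude-control fault | telemetry dropout, ¬ground-station outage) = 0.160865/0.221390 ≈ 0.727
Ruling out ground-station outage raises the posterior on attitude-control fault — the flip side of explaining away.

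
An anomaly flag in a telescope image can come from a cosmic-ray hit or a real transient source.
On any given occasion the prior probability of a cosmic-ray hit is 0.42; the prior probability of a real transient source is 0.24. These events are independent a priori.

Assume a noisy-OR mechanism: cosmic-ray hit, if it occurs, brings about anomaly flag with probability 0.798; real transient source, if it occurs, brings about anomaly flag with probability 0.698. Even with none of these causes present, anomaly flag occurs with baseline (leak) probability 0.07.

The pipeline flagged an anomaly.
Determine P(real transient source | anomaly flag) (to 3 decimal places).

Under noisy-OR, P(anomaly flag | causes) = 1 − (1−0.07)·∏(1−qᵢ) over the active causes.
Sum P(anomaly flag|·) weighted by the priors over the 4 (cosmic-ray hit, real transient source) configurations:
  P(anomaly flag) = 0.07*0.58*0.76 + 0.71914*0.58*0.24 + 0.81214*0.42*0.76 + 0.943266*0.42*0.24
        = 0.030856 + 0.100104 + 0.259235 + 0.095081 = 0.485276
Keeping only the real transient source-present terms gives 0.195185, so
  P(real transient source | anomaly flag) = 0.195185 / 0.485276 ≈ 0.402

P(real transient source | anomaly flag) ≈ 0.402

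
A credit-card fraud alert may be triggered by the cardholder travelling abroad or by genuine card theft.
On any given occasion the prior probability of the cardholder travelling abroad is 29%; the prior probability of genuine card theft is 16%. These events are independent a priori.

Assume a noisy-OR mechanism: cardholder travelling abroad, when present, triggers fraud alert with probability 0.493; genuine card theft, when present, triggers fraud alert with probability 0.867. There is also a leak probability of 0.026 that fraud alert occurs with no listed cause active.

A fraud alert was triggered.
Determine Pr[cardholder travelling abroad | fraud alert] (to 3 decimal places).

Under noisy-OR, P(fraud alert | causes) = 1 − (1−0.026)·∏(1−qᵢ) over the active causes.
Weight on cardholder travelling abroad=true, given the evidence: 0.123306 + 0.043353 = 0.166659
Normalizer over all consistent configurations: 0.026×0.71×0.84 + 0.870458×0.71×0.16 + 0.506182×0.29×0.84 + 0.934322×0.29×0.16 = 0.281049
P(cardholder travelling abroad | fraud alert) = 0.166659/0.281049 ≈ 0.593

Pr[cardholder travelling abroad | fraud alert] ≈ 0.593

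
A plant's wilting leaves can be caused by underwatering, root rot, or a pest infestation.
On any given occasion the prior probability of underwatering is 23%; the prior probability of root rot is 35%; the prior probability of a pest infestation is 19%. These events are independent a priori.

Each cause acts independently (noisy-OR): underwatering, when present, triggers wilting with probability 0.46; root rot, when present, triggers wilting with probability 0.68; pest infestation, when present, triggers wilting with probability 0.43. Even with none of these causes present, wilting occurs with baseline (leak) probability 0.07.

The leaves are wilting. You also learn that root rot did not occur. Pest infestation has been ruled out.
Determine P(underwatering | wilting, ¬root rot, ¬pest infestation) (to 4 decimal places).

Under noisy-OR, P(wilting | causes) = 1 − (1−0.07)·∏(1−qᵢ) over the active causes.
P(wilting | ¬root rot, ¬pest infestation) = 0.07·0.77 + 0.4978·0.23 = 0.053900 + 0.114494 = 0.168394
Restricting to configurations with underwatering present: 0.4978·0.23 = 0.114494.
So P(underwatering | wilting, ¬root rot, ¬pest infestation) = 0.114494/0.168394 ≈ 0.6799.

P(underwatering | wilting, ¬root rot, ¬pest infestation) ≈ 0.6799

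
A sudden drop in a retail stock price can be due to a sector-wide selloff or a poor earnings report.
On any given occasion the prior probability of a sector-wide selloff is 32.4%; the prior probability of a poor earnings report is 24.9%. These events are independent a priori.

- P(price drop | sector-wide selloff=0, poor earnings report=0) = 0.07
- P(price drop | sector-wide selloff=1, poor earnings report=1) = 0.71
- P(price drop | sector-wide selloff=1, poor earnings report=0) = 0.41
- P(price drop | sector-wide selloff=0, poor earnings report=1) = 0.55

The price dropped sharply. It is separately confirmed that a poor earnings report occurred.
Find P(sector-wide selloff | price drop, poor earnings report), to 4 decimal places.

P(sector-wide selloff | price drop, poor earnings report) ≈ 0.3822

P(price drop | poor earnings report) = 0.55×0.676 + 0.71×0.324 = 0.371800 + 0.230040 = 0.601840
Restricting to configurations with sector-wide selloff present: 0.71×0.324 = 0.230040.
Hence the posterior is 0.230040/0.601840 ≈ 0.3822.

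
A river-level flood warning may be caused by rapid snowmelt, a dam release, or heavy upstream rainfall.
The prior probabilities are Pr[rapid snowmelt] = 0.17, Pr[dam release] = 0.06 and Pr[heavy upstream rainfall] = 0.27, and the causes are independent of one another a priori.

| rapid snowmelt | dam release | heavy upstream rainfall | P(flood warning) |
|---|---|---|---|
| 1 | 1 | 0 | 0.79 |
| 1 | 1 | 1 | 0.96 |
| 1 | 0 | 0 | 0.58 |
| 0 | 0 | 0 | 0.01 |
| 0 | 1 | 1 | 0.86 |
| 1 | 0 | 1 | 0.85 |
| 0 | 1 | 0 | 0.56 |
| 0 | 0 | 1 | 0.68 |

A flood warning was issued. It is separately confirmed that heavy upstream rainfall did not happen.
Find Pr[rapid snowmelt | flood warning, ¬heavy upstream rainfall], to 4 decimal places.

Pr[rapid snowmelt | flood warning, ¬heavy upstream rainfall] ≈ 0.7384

Numerator (weight on configurations with rapid snowmelt): 0.092684 + 0.008058 = 0.100742
The normalizing constant is 0.01·0.83·0.94 + 0.56·0.83·0.06 + 0.58·0.17·0.94 + 0.79·0.17·0.06 = 0.136432
P(rapid snowmelt | flood warning, ¬heavy upstream rainfall) = 0.100742/0.136432 ≈ 0.7384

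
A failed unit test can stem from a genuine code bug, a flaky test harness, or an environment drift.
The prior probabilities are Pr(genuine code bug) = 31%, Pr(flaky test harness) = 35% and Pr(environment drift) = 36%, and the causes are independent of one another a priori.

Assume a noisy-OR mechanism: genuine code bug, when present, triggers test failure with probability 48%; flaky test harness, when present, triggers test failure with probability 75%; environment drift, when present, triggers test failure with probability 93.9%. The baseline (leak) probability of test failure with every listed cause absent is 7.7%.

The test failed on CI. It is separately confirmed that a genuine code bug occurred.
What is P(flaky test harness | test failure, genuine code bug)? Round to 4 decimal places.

Under noisy-OR, P(test failure | causes) = 1 − (1−0.077)·∏(1−qᵢ) over the active causes.
Enumerate the 4 (flaky test harness, environment drift) configurations and weight by the priors:
  P(test failure | genuine code bug) = 0.52004*0.65*0.64 + 0.970722*0.65*0.36 + 0.88001*0.35*0.64 + 0.992681*0.35*0.36
        = 0.216337 + 0.227149 + 0.197122 + 0.125078 = 0.765686
Keeping only the flaky test harness-present terms gives 0.322200, so
  P(flaky test harness | test failure, genuine code bug) = 0.322200 / 0.765686 ≈ 0.4208

P(flaky test harness | test failure, genuine code bug) ≈ 0.4208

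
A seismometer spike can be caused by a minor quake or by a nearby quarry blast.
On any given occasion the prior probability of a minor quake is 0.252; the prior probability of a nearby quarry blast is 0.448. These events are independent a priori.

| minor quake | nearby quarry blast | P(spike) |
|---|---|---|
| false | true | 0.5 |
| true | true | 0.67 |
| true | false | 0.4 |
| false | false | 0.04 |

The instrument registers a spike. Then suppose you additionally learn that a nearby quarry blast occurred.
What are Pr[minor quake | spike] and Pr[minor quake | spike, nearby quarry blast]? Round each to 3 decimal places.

Sum P(spike|·) weighted by the priors over the 4 (minor quake, nearby quarry blast) configurations:
  P(spike) = 0.04×0.748×0.552 + 0.5×0.748×0.448 + 0.4×0.252×0.552 + 0.67×0.252×0.448
        = 0.016516 + 0.167552 + 0.055642 + 0.075640 = 0.315350
Configurations with minor quake contribute 0.131282, so
  P(minor quake | spike) = 0.131282 / 0.315350 ≈ 0.416

Now also conditioning on nearby quarry blast=true:
P(spike | nearby quarry blast) = 0.5*0.748 + 0.67*0.252 = 0.374000 + 0.168840 = 0.542840
Of this, 0.168840 comes from 0.67*0.252 (the minor quake=true cases).
Hence the posterior is 0.168840/0.542840 ≈ 0.311.
The drop from 0.416 to 0.311 is the explaining-away (discounting) effect.

Pr[minor quake | spike] ≈ 0.416; Pr[minor quake | spike, nearby quarry blast] ≈ 0.311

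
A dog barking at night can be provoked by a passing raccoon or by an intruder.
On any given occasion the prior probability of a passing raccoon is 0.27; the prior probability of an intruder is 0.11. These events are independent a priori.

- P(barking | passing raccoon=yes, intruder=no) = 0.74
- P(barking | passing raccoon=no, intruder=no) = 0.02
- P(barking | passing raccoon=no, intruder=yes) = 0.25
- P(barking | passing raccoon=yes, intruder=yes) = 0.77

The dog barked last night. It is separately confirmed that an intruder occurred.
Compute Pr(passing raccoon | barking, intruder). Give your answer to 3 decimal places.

Sum P(barking|·) weighted by the priors over both values of passing raccoon:
  P(barking | intruder) = 0.25*0.73 + 0.77*0.27
        = 0.182500 + 0.207900 = 0.390400
The terms with passing raccoon present sum to 0.207900, so
  P(passing raccoon | barking, intruder) = 0.207900 / 0.390400 ≈ 0.533

Pr(passing raccoon | barking, intruder) ≈ 0.533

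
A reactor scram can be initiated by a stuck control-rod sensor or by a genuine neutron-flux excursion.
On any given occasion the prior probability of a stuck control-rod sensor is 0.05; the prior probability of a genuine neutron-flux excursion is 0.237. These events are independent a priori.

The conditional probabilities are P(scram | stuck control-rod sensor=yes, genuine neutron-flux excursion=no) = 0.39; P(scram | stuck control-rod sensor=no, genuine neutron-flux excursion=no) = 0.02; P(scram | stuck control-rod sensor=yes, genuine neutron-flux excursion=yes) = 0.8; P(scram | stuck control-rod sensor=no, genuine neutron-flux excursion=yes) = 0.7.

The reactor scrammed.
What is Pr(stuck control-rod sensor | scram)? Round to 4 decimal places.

Sum P(scram|·) weighted by the priors over the 4 (stuck control-rod sensor, genuine neutron-flux excursion) configurations:
  P(scram) = 0.02*0.95*0.763 + 0.7*0.95*0.237 + 0.39*0.05*0.763 + 0.8*0.05*0.237
        = 0.014497 + 0.157605 + 0.014879 + 0.009480 = 0.196461
Keeping only the stuck control-rod sensor-present terms gives 0.024359, so
  P(stuck control-rod sensor | scram) = 0.024359 / 0.196461 ≈ 0.1240

Pr(stuck control-rod sensor | scram) ≈ 0.1240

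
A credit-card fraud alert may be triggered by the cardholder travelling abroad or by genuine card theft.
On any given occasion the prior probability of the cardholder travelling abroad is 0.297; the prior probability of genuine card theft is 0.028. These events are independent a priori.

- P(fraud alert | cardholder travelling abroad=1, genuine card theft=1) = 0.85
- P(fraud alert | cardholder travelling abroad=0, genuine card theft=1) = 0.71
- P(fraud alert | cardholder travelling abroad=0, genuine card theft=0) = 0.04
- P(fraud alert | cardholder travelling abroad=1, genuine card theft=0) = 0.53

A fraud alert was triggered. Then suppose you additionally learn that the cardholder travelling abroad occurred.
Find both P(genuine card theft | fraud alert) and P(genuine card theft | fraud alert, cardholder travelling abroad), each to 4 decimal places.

Numerator (weight on configurations with genuine card theft): 0.013976 + 0.007069 = 0.021045
Normalizer over all consistent configurations: 0.04×0.703×0.972 + 0.71×0.703×0.028 + 0.53×0.297×0.972 + 0.85×0.297×0.028 = 0.201381
Posterior = 0.021045 / 0.201381 ≈ 0.1045

With the extra evidence:
Enumerate both values of genuine card theft and weight by the priors:
  P(fraud alert | cardholder travelling abroad) = 0.53*0.972 + 0.85*0.028
        = 0.515160 + 0.023800 = 0.538960
Configurations with genuine card theft contribute 0.023800, so
  P(genuine card theft | fraud alert, cardholder travelling abroad) = 0.023800 / 0.538960 ≈ 0.0442
Conditioning on cardholder travelling abroad lowers the posterior on genuine card theft: the classic explaining-away effect in a common-effect structure.

P(genuine card theft | fraud alert) ≈ 0.1045; P(genuine card theft | fraud alert, cardholder travelling abroad) ≈ 0.0442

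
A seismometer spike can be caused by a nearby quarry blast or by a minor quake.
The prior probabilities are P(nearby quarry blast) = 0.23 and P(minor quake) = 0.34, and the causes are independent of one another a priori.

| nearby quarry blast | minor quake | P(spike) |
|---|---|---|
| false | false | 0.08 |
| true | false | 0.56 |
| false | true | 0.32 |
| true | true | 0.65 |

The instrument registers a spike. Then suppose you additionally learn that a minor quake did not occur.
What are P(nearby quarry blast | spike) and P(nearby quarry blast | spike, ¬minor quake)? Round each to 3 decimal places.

P(nearby quarry blast | spike) ≈ 0.522; P(nearby quarry blast | spike, ¬minor quake) ≈ 0.676

P(spike) = 0.08×0.77×0.66 + 0.32×0.77×0.34 + 0.56×0.23×0.66 + 0.65×0.23×0.34 = 0.040656 + 0.083776 + 0.085008 + 0.050830 = 0.260270
Of this, 0.135838 comes from 0.085008 + 0.050830 (the nearby quarry blast=true cases).
So P(nearby quarry blast | spike) = 0.135838/0.260270 ≈ 0.522.

Now also conditioning on minor quake≠true:
Sum P(spike|·) weighted by the priors over both values of nearby quarry blast:
  P(spike | ¬minor quake) = 0.08·0.77 + 0.56·0.23
        = 0.061600 + 0.128800 = 0.190400
Keeping only the nearby quarry blast-present terms gives 0.128800, so
  P(nearby quarry blast | spike, ¬minor quake) = 0.128800 / 0.190400 ≈ 0.676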